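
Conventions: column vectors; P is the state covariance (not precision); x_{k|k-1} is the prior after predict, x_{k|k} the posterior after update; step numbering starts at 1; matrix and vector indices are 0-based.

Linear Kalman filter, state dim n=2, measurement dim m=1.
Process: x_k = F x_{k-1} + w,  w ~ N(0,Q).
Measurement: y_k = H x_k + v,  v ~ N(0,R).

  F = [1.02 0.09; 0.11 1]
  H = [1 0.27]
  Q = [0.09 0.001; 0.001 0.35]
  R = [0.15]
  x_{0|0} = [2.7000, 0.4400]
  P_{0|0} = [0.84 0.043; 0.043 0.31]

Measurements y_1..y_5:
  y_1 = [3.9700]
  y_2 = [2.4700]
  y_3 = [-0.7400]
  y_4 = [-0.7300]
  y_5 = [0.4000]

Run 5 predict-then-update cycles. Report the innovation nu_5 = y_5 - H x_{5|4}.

step 1: x^-=[2.7936, 0.7370]  P^-=[0.9743 0.1674; 0.1674 0.6796]  S=[1.2643]  K=[0.8064; 0.2776]  nu=[0.9774]  x^+=[3.5818, 1.0083]  P^+=[0.1522 -0.1156; -0.1156 0.5822]
step 2: x^-=[3.7442, 1.4023]  P^-=[0.2318 -0.0485; -0.0485 0.9086]  S=[0.4218]  K=[0.5185; 0.4665]  nu=[-1.6528]  x^+=[2.8873, 0.6313]  P^+=[0.1184 -0.1506; -0.1506 0.8168]
step 3: x^-=[3.0018, 0.9489]  P^-=[0.1922 -0.0673; -0.0673 1.1351]  S=[0.3886]  K=[0.4478; 0.6156]  nu=[-3.9980]  x^+=[1.2115, -1.5122]  P^+=[0.1143 -0.1744; -0.1744 0.9879]
step 4: x^-=[1.0997, -1.3790]  P^-=[0.1849 -0.0769; -0.0769 1.3009]  S=[0.3882]  K=[0.4227; 0.7068]  nu=[-1.4573]  x^+=[0.4836, -2.4090]  P^+=[0.1155 -0.1929; -0.1929 1.1070]
step 5: x^-=[0.2764, -2.3558]  P^-=[0.1837 -0.0850; -0.0850 1.4159]  S=[0.3910]  K=[0.4111; 0.7602]  nu=[0.7596]  x^+=[0.5887, -1.7783]  P^+=[0.1176 -0.2072; -0.2072 1.1900]

innov = [0.7596]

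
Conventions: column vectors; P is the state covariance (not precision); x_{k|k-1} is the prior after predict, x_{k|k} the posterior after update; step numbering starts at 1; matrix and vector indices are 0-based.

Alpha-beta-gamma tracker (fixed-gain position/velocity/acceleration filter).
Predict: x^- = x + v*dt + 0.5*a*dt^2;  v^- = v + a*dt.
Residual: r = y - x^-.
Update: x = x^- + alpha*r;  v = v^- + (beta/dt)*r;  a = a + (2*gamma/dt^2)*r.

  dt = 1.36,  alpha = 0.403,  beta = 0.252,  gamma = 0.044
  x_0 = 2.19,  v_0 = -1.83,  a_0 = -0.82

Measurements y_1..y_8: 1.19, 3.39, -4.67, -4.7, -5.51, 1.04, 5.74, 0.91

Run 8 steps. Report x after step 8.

step 1: x_pred=-1.0571  r=2.2471  x^+=-0.1515  v^+=-2.5288  a^+=-0.7131
step 2: x_pred=-4.2502  r=7.6402  x^+=-1.1712  v^+=-2.0829  a^+=-0.3496
step 3: x_pred=-4.3273  r=-0.3427  x^+=-4.4654  v^+=-2.6219  a^+=-0.3659
step 4: x_pred=-8.3695  r=3.6695  x^+=-6.8907  v^+=-2.4395  a^+=-0.1913
step 5: x_pred=-10.3854  r=4.8754  x^+=-8.4206  v^+=-1.7963  a^+=0.0407
step 6: x_pred=-10.8260  r=11.8660  x^+=-6.0440  v^+=0.4577  a^+=0.6052
step 7: x_pred=-4.8619  r=10.6019  x^+=-0.5893  v^+=3.2452  a^+=1.1096
step 8: x_pred=4.8504  r=-3.9404  x^+=3.2624  v^+=4.0242  a^+=0.9222

x_post = 3.2624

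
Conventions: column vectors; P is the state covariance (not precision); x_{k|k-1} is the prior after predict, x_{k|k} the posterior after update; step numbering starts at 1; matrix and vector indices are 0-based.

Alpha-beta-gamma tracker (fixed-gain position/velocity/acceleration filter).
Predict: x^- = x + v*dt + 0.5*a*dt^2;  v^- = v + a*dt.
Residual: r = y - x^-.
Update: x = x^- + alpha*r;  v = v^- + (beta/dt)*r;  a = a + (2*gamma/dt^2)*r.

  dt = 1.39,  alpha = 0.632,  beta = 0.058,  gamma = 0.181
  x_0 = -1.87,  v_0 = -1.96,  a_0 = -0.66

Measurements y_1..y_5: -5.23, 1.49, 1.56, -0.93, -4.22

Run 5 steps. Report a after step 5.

a_post = 0.6970

step 1: x_pred=-5.2320  r=0.0020  x^+=-5.2307  v^+=-2.8773  a^+=-0.6596
step 2: x_pred=-9.8674  r=11.3574  x^+=-2.6895  v^+=-3.3203  a^+=1.4683
step 3: x_pred=-5.8863  r=7.4463  x^+=-1.1802  v^+=-0.9686  a^+=2.8635
step 4: x_pred=0.2396  r=-1.1696  x^+=-0.4996  v^+=2.9628  a^+=2.6443
step 5: x_pred=6.1732  r=-10.3932  x^+=-0.3953  v^+=6.2047  a^+=0.6970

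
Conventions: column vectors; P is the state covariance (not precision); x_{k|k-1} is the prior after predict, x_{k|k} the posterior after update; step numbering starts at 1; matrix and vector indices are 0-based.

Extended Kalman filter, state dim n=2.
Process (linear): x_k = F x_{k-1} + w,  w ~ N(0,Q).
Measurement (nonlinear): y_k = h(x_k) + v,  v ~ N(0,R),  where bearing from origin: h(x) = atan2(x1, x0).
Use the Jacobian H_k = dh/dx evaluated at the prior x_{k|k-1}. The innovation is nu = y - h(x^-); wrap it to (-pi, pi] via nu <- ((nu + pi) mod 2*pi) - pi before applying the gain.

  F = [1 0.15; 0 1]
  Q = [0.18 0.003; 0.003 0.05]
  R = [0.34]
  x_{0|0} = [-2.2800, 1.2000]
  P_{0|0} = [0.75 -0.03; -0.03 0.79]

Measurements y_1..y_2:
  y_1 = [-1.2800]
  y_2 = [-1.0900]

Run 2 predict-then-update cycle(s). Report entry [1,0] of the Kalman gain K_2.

step 1: x^-=[-2.1000, 1.2000]  P^-=[0.9388 0.0915; 0.0915 0.8400]  H_jac=[-0.2051 -0.3590]  S=[0.5012]  K=[-0.4497; -0.6391]  nu=[2.3807]  x^+=[-3.1707, -0.3214]  P^+=[0.8374 -0.0526; -0.0526 0.6353]
step 2: x^-=[-3.2189, -0.3214]  P^-=[1.0159 0.0457; 0.0457 0.6853]  H_jac=[0.0307 -0.3076]  S=[0.4049]  K=[0.0423; -0.5171]  nu=[1.9521]  x^+=[-3.1363, -1.3308]  P^+=[1.0152 0.0546; 0.0546 0.5770]

K[1,0] = -0.5171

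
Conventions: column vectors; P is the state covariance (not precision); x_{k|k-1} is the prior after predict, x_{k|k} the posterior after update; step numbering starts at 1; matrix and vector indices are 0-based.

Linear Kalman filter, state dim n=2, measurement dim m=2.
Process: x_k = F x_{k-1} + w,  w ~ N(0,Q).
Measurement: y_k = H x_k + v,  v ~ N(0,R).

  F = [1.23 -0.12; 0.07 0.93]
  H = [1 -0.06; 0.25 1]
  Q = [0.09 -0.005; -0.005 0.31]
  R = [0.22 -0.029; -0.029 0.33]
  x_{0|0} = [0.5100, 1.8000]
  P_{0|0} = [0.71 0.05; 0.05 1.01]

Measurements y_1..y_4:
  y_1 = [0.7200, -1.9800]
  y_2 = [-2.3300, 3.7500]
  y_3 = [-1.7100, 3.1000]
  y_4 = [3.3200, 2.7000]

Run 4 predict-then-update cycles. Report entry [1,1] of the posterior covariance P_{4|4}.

P_post[1,1] = 0.2016

step 1: x^-=[0.4113, 1.7097]  P^-=[1.1639 0.0002; 0.0002 1.1935]  S=[1.3882 0.1906; 0.1906 1.5964]  K=[0.8269 0.0837; -0.1567 0.7664]  nu=[0.4113, -3.7925]  x^+=[0.4340, -1.2613]  P^+=[0.1771 -0.0406; -0.0406 0.2676]
step 2: x^-=[0.6852, -1.1426]  P^-=[0.3737 -0.0658; -0.0658 0.5370]  S=[0.6036 -0.0326; -0.0326 0.8575]  K=[0.6288 0.0561; -0.1299 0.6022]  nu=[-3.0838, 4.7213]  x^+=[-0.9887, 2.1008]  P^+=[0.1347 -0.0334; -0.0334 0.2108]
step 3: x^-=[-1.4682, 1.8846]  P^-=[0.3067 -0.0548; -0.0548 0.4887]  S=[0.5350 -0.0357; -0.0357 0.8104]  K=[0.5829 0.0526; -0.1186 0.5808]  nu=[-0.1287, 1.5825]  x^+=[-1.4600, 2.8190]  P^+=[0.1249 -0.0308; -0.0308 0.2028]
step 4: x^-=[-2.1341, 2.5195]  P^-=[0.2909 -0.0518; -0.0518 0.4820]  S=[0.5189 -0.0362; -0.0362 0.8043]  K=[0.5703 0.0517; -0.1152 0.5780]  nu=[5.6053, 0.7140]  x^+=[1.0993, 2.2863]  P^+=[0.1222 -0.0300; -0.0300 0.2016]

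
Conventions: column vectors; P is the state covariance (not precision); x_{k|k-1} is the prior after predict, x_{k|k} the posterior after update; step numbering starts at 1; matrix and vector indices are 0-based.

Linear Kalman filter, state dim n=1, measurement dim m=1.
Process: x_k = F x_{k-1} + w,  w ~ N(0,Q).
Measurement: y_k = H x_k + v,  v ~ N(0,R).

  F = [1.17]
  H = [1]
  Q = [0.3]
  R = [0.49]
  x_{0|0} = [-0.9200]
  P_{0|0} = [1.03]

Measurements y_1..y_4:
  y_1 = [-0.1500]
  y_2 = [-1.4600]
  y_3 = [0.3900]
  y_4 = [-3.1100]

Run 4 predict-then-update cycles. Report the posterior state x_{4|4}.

x_post = [-1.9611]

step 1: x^-=[-1.0764]  P^-=[1.7100]  S=[2.2000]  K=[0.7773]  nu=[0.9264]  x^+=[-0.3563]  P^+=[0.3809]
step 2: x^-=[-0.4169]  P^-=[0.8214]  S=[1.3114]  K=[0.6263]  nu=[-1.0431]  x^+=[-1.0702]  P^+=[0.3069]
step 3: x^-=[-1.2522]  P^-=[0.7201]  S=[1.2101]  K=[0.5951]  nu=[1.6422]  x^+=[-0.2749]  P^+=[0.2916]
step 4: x^-=[-0.3217]  P^-=[0.6992]  S=[1.1892]  K=[0.5879]  nu=[-2.7883]  x^+=[-1.9611]  P^+=[0.2881]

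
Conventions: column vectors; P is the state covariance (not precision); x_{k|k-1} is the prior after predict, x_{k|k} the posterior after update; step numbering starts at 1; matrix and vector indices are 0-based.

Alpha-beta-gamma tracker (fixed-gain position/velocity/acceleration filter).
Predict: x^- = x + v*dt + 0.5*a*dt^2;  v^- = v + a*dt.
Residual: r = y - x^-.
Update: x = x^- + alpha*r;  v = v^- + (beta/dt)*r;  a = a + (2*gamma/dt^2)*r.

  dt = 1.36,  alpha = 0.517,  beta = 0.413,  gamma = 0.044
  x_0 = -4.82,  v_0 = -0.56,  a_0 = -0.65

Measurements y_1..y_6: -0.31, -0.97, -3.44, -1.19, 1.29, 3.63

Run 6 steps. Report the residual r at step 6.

step 1: x_pred=-6.1827  r=5.8727  x^+=-3.1465  v^+=0.3394  a^+=-0.3706
step 2: x_pred=-3.0277  r=2.0577  x^+=-1.9638  v^+=0.4603  a^+=-0.2727
step 3: x_pred=-1.5901  r=-1.8499  x^+=-2.5465  v^+=-0.4724  a^+=-0.3607
step 4: x_pred=-3.5225  r=2.3325  x^+=-2.3166  v^+=-0.2546  a^+=-0.2497
step 5: x_pred=-2.8938  r=4.1838  x^+=-0.7308  v^+=0.6763  a^+=-0.0507
step 6: x_pred=0.1421  r=3.4879  x^+=1.9453  v^+=1.6666  a^+=0.1153

resid = 3.4879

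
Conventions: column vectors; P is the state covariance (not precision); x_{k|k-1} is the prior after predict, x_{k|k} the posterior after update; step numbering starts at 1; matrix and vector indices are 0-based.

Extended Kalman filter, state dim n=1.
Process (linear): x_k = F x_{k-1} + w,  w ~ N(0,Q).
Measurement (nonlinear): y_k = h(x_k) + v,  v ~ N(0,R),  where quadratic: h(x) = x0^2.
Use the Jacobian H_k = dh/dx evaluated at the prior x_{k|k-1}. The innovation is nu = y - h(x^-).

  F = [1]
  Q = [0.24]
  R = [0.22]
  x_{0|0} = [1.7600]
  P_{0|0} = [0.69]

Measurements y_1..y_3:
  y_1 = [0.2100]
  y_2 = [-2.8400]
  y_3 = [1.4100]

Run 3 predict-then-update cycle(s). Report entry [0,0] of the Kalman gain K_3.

K[0,0] = -0.5344

step 1: x^-=[1.7600]  P^-=[0.9300]  H_jac=[3.5200]  S=[11.7431]  K=[0.2788]  nu=[-2.8876]  x^+=[0.9550]  P^+=[0.0174]
step 2: x^-=[0.9550]  P^-=[0.2574]  H_jac=[1.9101]  S=[1.1592]  K=[0.4242]  nu=[-3.7521]  x^+=[-0.6365]  P^+=[0.0489]
step 3: x^-=[-0.6365]  P^-=[0.2889]  H_jac=[-1.2731]  S=[0.6881]  K=[-0.5344]  nu=[1.0048]  x^+=[-1.1735]  P^+=[0.0923]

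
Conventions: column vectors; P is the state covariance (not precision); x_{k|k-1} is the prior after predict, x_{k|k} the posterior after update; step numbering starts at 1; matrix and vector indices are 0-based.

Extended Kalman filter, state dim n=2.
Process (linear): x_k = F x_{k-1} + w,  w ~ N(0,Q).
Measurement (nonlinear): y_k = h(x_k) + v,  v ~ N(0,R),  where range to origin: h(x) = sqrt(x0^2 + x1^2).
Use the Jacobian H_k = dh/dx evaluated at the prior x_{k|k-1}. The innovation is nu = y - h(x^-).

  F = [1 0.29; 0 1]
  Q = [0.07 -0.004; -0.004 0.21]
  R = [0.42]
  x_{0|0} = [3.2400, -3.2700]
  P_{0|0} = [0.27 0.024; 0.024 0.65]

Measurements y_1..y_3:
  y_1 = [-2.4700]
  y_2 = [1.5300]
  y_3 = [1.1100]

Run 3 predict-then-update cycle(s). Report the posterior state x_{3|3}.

x_post = [1.4767, 0.1834]

step 1: x^-=[2.2917, -3.2700]  P^-=[0.4086 0.2085; 0.2085 0.8600]  H_jac=[0.5739 -0.8189]  S=[0.9353]  K=[0.0682; -0.6250]  nu=[-6.4631]  x^+=[1.8512, 0.7696]  P^+=[0.4042 0.2483; 0.2483 0.4946]
step 2: x^-=[2.0744, 0.7696]  P^-=[0.6599 0.3878; 0.3878 0.7046]  H_jac=[0.9376 0.3478]  S=[1.3382]  K=[0.5631; 0.4548]  nu=[-0.6825]  x^+=[1.6900, 0.4592]  P^+=[0.2355 0.0450; 0.0450 0.4278]
step 3: x^-=[1.8232, 0.4592]  P^-=[0.3676 0.1651; 0.1651 0.6378]  H_jac=[0.9697 0.2442]  S=[0.8820]  K=[0.4499; 0.3581]  nu=[-0.7701]  x^+=[1.4767, 0.1834]  P^+=[0.1891 0.0230; 0.0230 0.5247]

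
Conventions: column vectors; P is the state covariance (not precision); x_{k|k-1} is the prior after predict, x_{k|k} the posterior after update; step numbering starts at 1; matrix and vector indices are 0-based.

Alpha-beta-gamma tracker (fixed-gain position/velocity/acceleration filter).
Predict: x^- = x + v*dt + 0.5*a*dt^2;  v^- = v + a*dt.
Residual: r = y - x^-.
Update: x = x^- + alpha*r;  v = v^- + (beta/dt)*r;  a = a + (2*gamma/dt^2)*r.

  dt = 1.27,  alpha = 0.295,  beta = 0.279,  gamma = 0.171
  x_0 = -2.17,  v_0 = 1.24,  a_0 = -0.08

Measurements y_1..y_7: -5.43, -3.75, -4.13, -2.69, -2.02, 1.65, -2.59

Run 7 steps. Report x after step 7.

x_post = 3.1940

step 1: x_pred=-0.6597  r=-4.7703  x^+=-2.0669  v^+=0.0904  a^+=-1.0915
step 2: x_pred=-2.8323  r=-0.9177  x^+=-3.1030  v^+=-1.4974  a^+=-1.2861
step 3: x_pred=-6.0418  r=1.9118  x^+=-5.4778  v^+=-2.7107  a^+=-0.8807
step 4: x_pred=-9.6306  r=6.9406  x^+=-7.5831  v^+=-2.3044  a^+=0.5910
step 5: x_pred=-10.0331  r=8.0131  x^+=-7.6692  v^+=0.2065  a^+=2.2901
step 6: x_pred=-5.5601  r=7.2101  x^+=-3.4331  v^+=4.6989  a^+=3.8189
step 7: x_pred=5.6143  r=-8.2043  x^+=3.1940  v^+=7.7466  a^+=2.0793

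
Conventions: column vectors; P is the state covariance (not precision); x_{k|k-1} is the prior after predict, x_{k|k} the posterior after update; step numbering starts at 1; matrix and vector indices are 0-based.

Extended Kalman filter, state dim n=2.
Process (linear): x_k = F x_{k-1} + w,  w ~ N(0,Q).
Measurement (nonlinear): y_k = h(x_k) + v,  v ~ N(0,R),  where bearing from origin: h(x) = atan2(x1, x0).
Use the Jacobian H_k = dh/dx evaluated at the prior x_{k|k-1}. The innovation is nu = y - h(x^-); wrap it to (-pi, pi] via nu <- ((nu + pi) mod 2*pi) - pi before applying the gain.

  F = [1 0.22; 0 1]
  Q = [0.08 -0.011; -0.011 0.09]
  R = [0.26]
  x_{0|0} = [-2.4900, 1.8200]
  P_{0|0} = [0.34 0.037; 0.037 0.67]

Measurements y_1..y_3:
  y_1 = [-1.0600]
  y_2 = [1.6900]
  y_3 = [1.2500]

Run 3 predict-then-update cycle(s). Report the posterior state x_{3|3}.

x_post = [-2.2026, 1.9145]

step 1: x^-=[-2.0896, 1.8200]  P^-=[0.4687 0.1734; 0.1734 0.7600]  H_jac=[-0.2370 -0.2721]  S=[0.3650]  K=[-0.4337; -0.6793]  nu=[2.7981]  x^+=[-3.3031, -0.0807]  P^+=[0.4001 0.0659; 0.0659 0.5916]
step 2: x^-=[-3.3208, -0.0807]  P^-=[0.5377 0.1850; 0.1850 0.6816]  H_jac=[0.0073 -0.3010]  S=[0.3210]  K=[-0.1613; -0.6349]  nu=[-1.4759]  x^+=[-3.0828, 0.8564]  P^+=[0.5293 0.1522; 0.1522 0.5522]
step 3: x^-=[-2.8944, 0.8564]  P^-=[0.7030 0.2627; 0.2627 0.6422]  H_jac=[-0.0940 -0.3177]  S=[0.3467]  K=[-0.4313; -0.6597]  nu=[-1.6039]  x^+=[-2.2026, 1.9145]  P^+=[0.6385 0.1640; 0.1640 0.4913]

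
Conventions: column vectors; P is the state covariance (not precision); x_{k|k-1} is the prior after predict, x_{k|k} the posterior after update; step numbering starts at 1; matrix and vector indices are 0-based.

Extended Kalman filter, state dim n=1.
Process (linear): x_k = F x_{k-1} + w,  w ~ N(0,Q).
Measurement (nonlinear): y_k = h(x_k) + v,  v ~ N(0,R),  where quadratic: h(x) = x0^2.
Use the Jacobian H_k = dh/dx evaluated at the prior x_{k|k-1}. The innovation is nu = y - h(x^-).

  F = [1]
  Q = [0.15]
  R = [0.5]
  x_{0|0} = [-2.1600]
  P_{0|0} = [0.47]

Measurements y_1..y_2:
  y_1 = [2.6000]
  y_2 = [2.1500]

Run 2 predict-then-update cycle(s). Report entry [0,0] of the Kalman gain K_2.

K[0,0] = -0.2359

step 1: x^-=[-2.1600]  P^-=[0.6200]  H_jac=[-4.3200]  S=[12.0707]  K=[-0.2219]  nu=[-2.0656]  x^+=[-1.7017]  P^+=[0.0257]
step 2: x^-=[-1.7017]  P^-=[0.1757]  H_jac=[-3.4033]  S=[2.5348]  K=[-0.2359]  nu=[-0.7456]  x^+=[-1.5258]  P^+=[0.0347]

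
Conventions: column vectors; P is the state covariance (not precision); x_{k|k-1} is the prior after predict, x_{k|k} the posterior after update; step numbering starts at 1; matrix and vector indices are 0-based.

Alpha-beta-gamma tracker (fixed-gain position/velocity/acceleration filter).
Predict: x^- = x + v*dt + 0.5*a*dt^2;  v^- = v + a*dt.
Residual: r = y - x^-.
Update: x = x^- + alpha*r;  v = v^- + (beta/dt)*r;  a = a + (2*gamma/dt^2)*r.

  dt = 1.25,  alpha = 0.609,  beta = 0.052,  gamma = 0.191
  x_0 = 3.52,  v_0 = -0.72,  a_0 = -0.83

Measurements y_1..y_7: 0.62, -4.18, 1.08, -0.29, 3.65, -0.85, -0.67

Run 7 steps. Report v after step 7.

step 1: x_pred=1.9716  r=-1.3516  x^+=1.1485  v^+=-1.8137  a^+=-1.1604
step 2: x_pred=-2.0253  r=-2.1547  x^+=-3.3375  v^+=-3.3539  a^+=-1.6872
step 3: x_pred=-8.8480  r=9.9280  x^+=-2.8019  v^+=-5.0499  a^+=0.7400
step 4: x_pred=-8.5361  r=8.2461  x^+=-3.5142  v^+=-3.7819  a^+=2.7560
step 5: x_pred=-6.0885  r=9.7385  x^+=-0.1577  v^+=0.0682  a^+=5.1369
step 6: x_pred=3.9407  r=-4.7907  x^+=1.0232  v^+=6.2900  a^+=3.9656
step 7: x_pred=11.9838  r=-12.6538  x^+=4.2776  v^+=10.7206  a^+=0.8720

v_post = 10.7206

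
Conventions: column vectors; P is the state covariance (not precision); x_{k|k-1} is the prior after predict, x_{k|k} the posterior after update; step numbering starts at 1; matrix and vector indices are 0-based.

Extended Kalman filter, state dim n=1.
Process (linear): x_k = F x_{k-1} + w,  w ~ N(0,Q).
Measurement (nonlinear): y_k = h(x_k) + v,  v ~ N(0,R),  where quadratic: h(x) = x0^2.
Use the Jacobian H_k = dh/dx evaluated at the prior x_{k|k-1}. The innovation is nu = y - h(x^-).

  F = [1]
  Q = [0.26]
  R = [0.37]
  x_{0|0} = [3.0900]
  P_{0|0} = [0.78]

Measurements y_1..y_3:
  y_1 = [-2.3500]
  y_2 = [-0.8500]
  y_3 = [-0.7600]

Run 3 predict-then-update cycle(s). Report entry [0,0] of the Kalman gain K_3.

K[0,0] = 0.4449

step 1: x^-=[3.0900]  P^-=[1.0400]  H_jac=[6.1800]  S=[40.0901]  K=[0.1603]  nu=[-11.8981]  x^+=[1.1825]  P^+=[0.0096]
step 2: x^-=[1.1825]  P^-=[0.2696]  H_jac=[2.3650]  S=[1.8779]  K=[0.3395]  nu=[-2.2483]  x^+=[0.4192]  P^+=[0.0531]
step 3: x^-=[0.4192]  P^-=[0.3131]  H_jac=[0.8383]  S=[0.5900]  K=[0.4449]  nu=[-0.9357]  x^+=[0.0029]  P^+=[0.1963]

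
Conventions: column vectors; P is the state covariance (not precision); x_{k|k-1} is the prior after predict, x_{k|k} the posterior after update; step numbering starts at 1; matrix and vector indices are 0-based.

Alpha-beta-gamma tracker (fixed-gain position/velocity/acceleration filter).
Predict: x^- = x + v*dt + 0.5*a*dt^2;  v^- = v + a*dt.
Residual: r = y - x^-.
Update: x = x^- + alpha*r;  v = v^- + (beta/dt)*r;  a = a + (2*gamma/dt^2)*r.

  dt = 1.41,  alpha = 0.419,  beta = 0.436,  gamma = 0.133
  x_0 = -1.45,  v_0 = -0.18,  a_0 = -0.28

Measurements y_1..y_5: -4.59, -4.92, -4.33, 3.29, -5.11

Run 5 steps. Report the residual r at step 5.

resid = -6.4237

step 1: x_pred=-1.9821  r=-2.6079  x^+=-3.0748  v^+=-1.3812  a^+=-0.6289
step 2: x_pred=-5.6475  r=0.7275  x^+=-5.3427  v^+=-2.0430  a^+=-0.5316
step 3: x_pred=-8.7518  r=4.4218  x^+=-6.8990  v^+=-1.4253  a^+=0.0600
step 4: x_pred=-8.8490  r=12.1390  x^+=-3.7628  v^+=2.4130  a^+=1.6842
step 5: x_pred=1.3137  r=-6.4237  x^+=-1.3778  v^+=2.8013  a^+=0.8247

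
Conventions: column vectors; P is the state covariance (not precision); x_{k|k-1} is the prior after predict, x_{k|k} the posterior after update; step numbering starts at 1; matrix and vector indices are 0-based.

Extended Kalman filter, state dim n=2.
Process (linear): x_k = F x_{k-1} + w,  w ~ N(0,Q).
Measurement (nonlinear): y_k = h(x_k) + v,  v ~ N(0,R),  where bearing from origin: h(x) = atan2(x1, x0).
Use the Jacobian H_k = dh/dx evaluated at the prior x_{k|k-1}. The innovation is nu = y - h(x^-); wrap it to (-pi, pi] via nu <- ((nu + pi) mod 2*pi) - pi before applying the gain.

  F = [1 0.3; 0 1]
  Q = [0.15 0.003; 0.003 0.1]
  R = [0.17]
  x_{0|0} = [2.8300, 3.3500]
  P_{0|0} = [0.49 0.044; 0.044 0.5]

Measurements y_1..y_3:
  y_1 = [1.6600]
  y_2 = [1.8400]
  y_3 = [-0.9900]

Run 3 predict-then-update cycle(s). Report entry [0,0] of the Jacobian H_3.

step 1: x^-=[3.8350, 3.3500]  P^-=[0.7114 0.1970; 0.1970 0.6000]  H_jac=[-0.1292 0.1479]  S=[0.1875]  K=[-0.3348; 0.3376]  nu=[0.9420]  x^+=[3.5196, 3.6680]  P^+=[0.6904 0.2182; 0.2182 0.5786]
step 2: x^-=[4.6200, 3.6680]  P^-=[1.0234 0.3948; 0.3948 0.6786]  H_jac=[-0.1054 0.1328]  S=[0.1823]  K=[-0.3042; 0.2660]  nu=[1.1690]  x^+=[4.2643, 3.9789]  P^+=[1.0065 0.4095; 0.4095 0.6657]
step 3: x^-=[5.4580, 3.9789]  P^-=[1.4621 0.6123; 0.6123 0.7657]  H_jac=[-0.0872 0.1196]  S=[0.1793]  K=[-0.3027; 0.2131]  nu=[-1.6199]  x^+=[5.9483, 3.6337]  P^+=[1.4457 0.6238; 0.6238 0.7576]

H_jac[0,0] = -0.0872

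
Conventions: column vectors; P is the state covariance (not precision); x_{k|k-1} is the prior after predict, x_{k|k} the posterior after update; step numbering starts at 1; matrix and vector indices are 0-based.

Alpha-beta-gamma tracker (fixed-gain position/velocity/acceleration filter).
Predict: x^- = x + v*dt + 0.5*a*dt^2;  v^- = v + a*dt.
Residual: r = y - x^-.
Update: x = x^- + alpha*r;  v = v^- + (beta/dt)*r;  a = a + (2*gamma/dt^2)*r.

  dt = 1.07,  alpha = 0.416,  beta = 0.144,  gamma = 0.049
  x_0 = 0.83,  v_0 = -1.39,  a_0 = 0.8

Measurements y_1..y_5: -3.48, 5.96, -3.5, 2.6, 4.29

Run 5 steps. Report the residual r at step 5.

step 1: x_pred=-0.1993  r=-3.2807  x^+=-1.5641  v^+=-0.9755  a^+=0.5192
step 2: x_pred=-2.3107  r=8.2707  x^+=1.1299  v^+=0.6931  a^+=1.2271
step 3: x_pred=2.5740  r=-6.0740  x^+=0.0472  v^+=1.1887  a^+=0.7072
step 4: x_pred=1.7239  r=0.8761  x^+=2.0884  v^+=2.0633  a^+=0.7822
step 5: x_pred=4.7439  r=-0.4539  x^+=4.5551  v^+=2.8392  a^+=0.7434

resid = -0.4539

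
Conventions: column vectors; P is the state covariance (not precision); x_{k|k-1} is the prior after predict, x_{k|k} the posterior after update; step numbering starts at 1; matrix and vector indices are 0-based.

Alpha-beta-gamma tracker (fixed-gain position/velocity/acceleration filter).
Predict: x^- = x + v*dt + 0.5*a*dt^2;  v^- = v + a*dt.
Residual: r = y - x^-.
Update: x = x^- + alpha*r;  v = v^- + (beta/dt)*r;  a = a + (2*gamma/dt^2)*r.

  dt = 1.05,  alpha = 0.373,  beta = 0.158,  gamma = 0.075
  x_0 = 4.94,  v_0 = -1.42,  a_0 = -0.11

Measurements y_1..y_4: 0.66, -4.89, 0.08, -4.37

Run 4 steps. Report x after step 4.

x_post = -6.3290

step 1: x_pred=3.3884  r=-2.7284  x^+=2.3707  v^+=-1.9461  a^+=-0.4812
step 2: x_pred=0.0621  r=-4.9521  x^+=-1.7851  v^+=-3.1965  a^+=-1.1550
step 3: x_pred=-5.7780  r=5.8580  x^+=-3.5930  v^+=-3.5277  a^+=-0.3579
step 4: x_pred=-7.4944  r=3.1244  x^+=-6.3290  v^+=-3.4334  a^+=0.0671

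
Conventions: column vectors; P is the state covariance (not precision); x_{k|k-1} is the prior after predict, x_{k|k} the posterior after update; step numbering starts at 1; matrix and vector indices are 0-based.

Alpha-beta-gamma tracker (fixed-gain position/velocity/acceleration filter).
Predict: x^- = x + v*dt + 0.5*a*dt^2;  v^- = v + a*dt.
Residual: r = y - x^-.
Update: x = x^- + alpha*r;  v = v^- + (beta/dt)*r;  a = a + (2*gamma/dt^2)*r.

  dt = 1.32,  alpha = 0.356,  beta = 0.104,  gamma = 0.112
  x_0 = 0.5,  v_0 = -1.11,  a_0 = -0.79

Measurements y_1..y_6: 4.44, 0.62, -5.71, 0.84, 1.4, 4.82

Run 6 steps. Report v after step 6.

step 1: x_pred=-1.6534  r=6.0934  x^+=0.5158  v^+=-1.6727  a^+=-0.0066
step 2: x_pred=-1.6979  r=2.3179  x^+=-0.8728  v^+=-1.4988  a^+=0.2914
step 3: x_pred=-2.5974  r=-3.1126  x^+=-3.7055  v^+=-1.3595  a^+=-0.1088
step 4: x_pred=-5.5948  r=6.4348  x^+=-3.3040  v^+=-0.9961  a^+=0.7185
step 5: x_pred=-3.9930  r=5.3930  x^+=-2.0731  v^+=0.3771  a^+=1.4118
step 6: x_pred=-0.3453  r=5.1653  x^+=1.4935  v^+=2.6476  a^+=2.0758

v_post = 2.6476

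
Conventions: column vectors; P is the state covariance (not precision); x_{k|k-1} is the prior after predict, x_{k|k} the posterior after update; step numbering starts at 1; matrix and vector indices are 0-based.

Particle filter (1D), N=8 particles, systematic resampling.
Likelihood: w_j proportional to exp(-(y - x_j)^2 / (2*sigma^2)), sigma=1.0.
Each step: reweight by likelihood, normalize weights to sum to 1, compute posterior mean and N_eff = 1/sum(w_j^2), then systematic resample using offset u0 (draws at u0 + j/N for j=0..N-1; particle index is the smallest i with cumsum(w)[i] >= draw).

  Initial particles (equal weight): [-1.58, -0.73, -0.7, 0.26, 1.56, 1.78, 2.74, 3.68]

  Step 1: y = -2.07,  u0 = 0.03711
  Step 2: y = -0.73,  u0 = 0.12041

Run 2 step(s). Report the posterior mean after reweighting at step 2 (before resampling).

post_mean = -1.0703

step 1: w=[0.5057, 0.2323, 0.2231, 0.0378, 0.0008, 0.0003, 0.0000, 0.0000]  mean=-1.1131  Neff=2.7709  idx=[0, 0, 0, 0, 1, 1, 2, 2]
step 2: w=[0.1027, 0.1027, 0.1027, 0.1027, 0.1474, 0.1474, 0.1473, 0.1473]  mean=-1.0703  Neff=7.7528  idx=[1, 2, 3, 4, 5, 6, 7, 7]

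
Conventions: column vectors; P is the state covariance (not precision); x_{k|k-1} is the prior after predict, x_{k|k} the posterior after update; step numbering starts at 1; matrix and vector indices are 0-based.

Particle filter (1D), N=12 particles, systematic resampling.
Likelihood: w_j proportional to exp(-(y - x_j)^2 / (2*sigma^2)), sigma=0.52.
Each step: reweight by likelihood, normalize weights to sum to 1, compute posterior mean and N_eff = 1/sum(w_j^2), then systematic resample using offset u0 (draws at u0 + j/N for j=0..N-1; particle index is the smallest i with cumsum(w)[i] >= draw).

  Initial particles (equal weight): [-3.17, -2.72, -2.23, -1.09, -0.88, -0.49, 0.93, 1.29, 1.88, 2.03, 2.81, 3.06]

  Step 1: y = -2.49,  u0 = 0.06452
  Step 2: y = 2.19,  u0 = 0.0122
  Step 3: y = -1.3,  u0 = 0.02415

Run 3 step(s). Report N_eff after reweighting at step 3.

N_eff = 12.0000

step 1: w=[0.1890, 0.4030, 0.3922, 0.0119, 0.0037, 0.0003, 0.0000, 0.0000, 0.0000, 0.0000, 0.0000, 0.0000]  mean=-2.5862  Neff=2.8401  idx=[0, 0, 1, 1, 1, 1, 1, 2, 2, 2, 2, 2]
step 2: w=[0.0000, 0.0000, 0.0000, 0.0000, 0.0000, 0.0000, 0.0000, 0.2000, 0.2000, 0.2000, 0.2000, 0.2000]  mean=-2.2301  Neff=5.0021  idx=[7, 7, 7, 8, 8, 9, 9, 9, 10, 10, 11, 11]
step 3: w=[0.0833, 0.0833, 0.0833, 0.0833, 0.0833, 0.0833, 0.0833, 0.0833, 0.0833, 0.0833, 0.0833, 0.0833]  mean=-2.2300  Neff=12.0000  idx=[0, 1, 2, 3, 4, 5, 6, 7, 8, 9, 10, 11]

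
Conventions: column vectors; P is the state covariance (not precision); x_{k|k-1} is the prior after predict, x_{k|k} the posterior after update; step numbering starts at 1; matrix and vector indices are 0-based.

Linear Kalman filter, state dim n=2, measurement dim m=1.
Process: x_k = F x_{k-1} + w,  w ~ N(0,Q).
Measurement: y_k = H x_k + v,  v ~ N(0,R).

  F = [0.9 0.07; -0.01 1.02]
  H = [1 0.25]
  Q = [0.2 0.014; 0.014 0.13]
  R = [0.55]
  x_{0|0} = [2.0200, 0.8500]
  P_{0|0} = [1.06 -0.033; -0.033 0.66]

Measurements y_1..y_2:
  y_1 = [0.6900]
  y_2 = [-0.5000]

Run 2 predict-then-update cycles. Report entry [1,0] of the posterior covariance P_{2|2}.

P_post[1,0] = -0.1317

step 1: x^-=[1.8775, 0.8468]  P^-=[1.0577 0.0213; 0.0213 0.8174]  S=[1.6694]  K=[0.6367; 0.1352]  nu=[-1.3992]  x^+=[0.9866, 0.6577]  P^+=[0.3808 -0.1224; -0.1224 0.7869]
step 2: x^-=[0.9339, 0.6609]  P^-=[0.4969 -0.0455; -0.0455 0.9513]  S=[1.0836]  K=[0.4481; 0.1775]  nu=[-1.5992]  x^+=[0.2174, 0.3771]  P^+=[0.2794 -0.1317; -0.1317 0.9171]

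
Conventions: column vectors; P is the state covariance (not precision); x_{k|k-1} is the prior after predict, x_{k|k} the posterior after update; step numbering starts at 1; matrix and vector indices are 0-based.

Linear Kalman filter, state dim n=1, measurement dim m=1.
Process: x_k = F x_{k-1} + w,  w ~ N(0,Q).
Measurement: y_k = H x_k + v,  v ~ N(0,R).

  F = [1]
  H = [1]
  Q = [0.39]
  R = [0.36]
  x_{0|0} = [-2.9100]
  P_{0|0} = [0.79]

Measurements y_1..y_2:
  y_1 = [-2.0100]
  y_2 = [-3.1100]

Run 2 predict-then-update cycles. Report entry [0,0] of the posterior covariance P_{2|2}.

P_post[0,0] = 0.2337

step 1: x^-=[-2.9100]  P^-=[1.1800]  S=[1.5400]  K=[0.7662]  nu=[0.9000]  x^+=[-2.2204]  P^+=[0.2758]
step 2: x^-=[-2.2204]  P^-=[0.6658]  S=[1.0258]  K=[0.6491]  nu=[-0.8896]  x^+=[-2.7978]  P^+=[0.2337]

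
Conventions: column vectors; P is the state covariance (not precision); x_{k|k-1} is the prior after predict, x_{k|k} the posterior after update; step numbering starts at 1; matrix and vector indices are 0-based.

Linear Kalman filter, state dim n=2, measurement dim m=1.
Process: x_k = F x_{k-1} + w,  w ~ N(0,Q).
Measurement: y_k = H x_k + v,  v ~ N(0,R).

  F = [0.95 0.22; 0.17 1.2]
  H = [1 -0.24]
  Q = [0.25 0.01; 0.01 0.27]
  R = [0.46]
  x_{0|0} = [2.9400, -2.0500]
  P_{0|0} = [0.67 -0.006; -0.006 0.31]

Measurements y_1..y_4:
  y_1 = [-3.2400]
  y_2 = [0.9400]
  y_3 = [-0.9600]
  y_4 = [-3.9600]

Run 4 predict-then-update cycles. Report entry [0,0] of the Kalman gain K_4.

step 1: x^-=[2.3420, -1.9602]  P^-=[0.8672 0.1930; 0.1930 0.7333]  S=[1.2768]  K=[0.6429; 0.0133]  nu=[-6.0524]  x^+=[-1.5492, -2.0407]  P^+=[0.3394 0.1821; 0.1821 0.7331]
step 2: x^-=[-1.9207, -2.7122]  P^-=[0.6679 0.4727; 0.4727 1.4097]  S=[0.9822]  K=[0.5645; 0.1368]  nu=[2.2098]  x^+=[-0.6733, -2.4099]  P^+=[0.3549 0.3969; 0.3969 1.3914]
step 3: x^-=[-1.1698, -3.0063]  P^-=[0.8035 0.9019; 0.9019 2.4457]  S=[0.9715]  K=[0.6043; 0.3242]  nu=[-0.5117]  x^+=[-1.4790, -3.1722]  P^+=[0.4488 0.7116; 0.7116 2.3436]
step 4: x^-=[-2.1030, -4.0581]  P^-=[1.0659 1.5390; 1.5390 3.9481]  S=[1.0146]  K=[0.6865; 0.5830]  nu=[-2.8310]  x^+=[-4.0465, -5.7085]  P^+=[0.5877 1.1330; 1.1330 3.6033]

K[0,0] = 0.6865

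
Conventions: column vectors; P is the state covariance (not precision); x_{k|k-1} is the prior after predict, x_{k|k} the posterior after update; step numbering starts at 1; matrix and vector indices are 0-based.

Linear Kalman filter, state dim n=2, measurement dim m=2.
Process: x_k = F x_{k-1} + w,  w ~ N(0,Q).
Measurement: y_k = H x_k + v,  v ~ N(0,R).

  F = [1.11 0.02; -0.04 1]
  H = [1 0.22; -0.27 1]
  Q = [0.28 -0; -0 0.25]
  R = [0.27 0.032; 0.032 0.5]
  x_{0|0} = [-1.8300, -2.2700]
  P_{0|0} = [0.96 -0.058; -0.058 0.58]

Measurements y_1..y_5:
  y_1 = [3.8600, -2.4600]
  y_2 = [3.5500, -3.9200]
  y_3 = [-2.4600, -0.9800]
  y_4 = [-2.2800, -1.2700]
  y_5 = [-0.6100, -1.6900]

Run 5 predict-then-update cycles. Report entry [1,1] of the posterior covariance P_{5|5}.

P_post[1,1] = 0.2431

step 1: x^-=[-2.0767, -2.1968]  P^-=[1.4605 -0.0954; -0.0954 0.8362]  S=[1.7290 -0.2681; -0.2681 1.4941]  K=[0.8041 -0.1835; 0.1447 0.6028]  nu=[6.4200, -0.8239]  x^+=[3.2369, -1.7645]  P^+=[0.2131 -0.0085; -0.0085 0.3038]
step 2: x^-=[3.5577, -1.8939]  P^-=[0.5423 -0.0128; -0.0128 0.5548]  S=[0.8335 -0.0044; -0.0044 1.1012]  K=[0.6465 -0.1420; 0.1338 0.5075]  nu=[0.4090, -1.0655]  x^+=[3.9734, -2.3799]  P^+=[0.1709 -0.0042; -0.0042 0.2569]
step 3: x^-=[4.3628, -2.5388]  P^-=[0.4905 -0.0071; -0.0071 0.5075]  S=[0.7820 0.0046; 0.0046 1.0471]  K=[0.6261 -0.1360; 0.1309 0.4859]  nu=[-6.2643, 2.7368]  x^+=[0.0687, -2.0290]  P^+=[0.1654 -0.0033; -0.0033 0.2463]
step 4: x^-=[0.0357, -2.0317]  P^-=[0.4838 -0.0061; -0.0061 0.4968]  S=[0.7751 0.0050; 0.0050 1.0353]  K=[0.6232 -0.1350; 0.1301 0.4808]  nu=[-1.8687, 0.7714]  x^+=[-1.2331, -1.9040]  P^+=[0.1646 -0.0031; -0.0031 0.2437]
step 5: x^-=[-1.4068, -1.8546]  P^-=[0.4828 -0.0059; -0.0059 0.4942]  S=[0.7741 0.0048; 0.0048 1.0326]  K=[0.6228 -0.1349; 0.1299 0.4796]  nu=[1.2048, -0.2152]  x^+=[-0.6274, -1.8014]  P^+=[0.1645 -0.0031; -0.0031 0.2431]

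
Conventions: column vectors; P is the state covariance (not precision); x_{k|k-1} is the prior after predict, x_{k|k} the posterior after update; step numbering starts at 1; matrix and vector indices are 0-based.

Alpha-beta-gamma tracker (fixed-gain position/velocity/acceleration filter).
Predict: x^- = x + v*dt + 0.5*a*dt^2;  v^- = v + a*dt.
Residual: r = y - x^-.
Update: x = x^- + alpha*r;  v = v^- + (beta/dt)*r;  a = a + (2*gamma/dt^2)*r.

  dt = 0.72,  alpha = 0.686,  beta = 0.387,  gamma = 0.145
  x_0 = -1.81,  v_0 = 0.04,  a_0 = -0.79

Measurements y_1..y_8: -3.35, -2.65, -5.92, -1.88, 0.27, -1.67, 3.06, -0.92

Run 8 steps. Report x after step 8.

step 1: x_pred=-1.9860  r=-1.3640  x^+=-2.9217  v^+=-1.2620  a^+=-1.5531
step 2: x_pred=-4.2329  r=1.5829  x^+=-3.1470  v^+=-1.5294  a^+=-0.6676
step 3: x_pred=-4.4212  r=-1.4988  x^+=-5.4494  v^+=-2.8156  a^+=-1.5060
step 4: x_pred=-7.8670  r=5.9870  x^+=-3.7599  v^+=-0.6820  a^+=1.8432
step 5: x_pred=-3.7732  r=4.0432  x^+=-0.9996  v^+=2.8183  a^+=4.1050
step 6: x_pred=2.0937  r=-3.7637  x^+=-0.4882  v^+=3.7510  a^+=1.9996
step 7: x_pred=2.7308  r=0.3292  x^+=2.9566  v^+=5.3676  a^+=2.1837
step 8: x_pred=7.3873  r=-8.3073  x^+=1.6885  v^+=2.4747  a^+=-2.4635

x_post = 1.6885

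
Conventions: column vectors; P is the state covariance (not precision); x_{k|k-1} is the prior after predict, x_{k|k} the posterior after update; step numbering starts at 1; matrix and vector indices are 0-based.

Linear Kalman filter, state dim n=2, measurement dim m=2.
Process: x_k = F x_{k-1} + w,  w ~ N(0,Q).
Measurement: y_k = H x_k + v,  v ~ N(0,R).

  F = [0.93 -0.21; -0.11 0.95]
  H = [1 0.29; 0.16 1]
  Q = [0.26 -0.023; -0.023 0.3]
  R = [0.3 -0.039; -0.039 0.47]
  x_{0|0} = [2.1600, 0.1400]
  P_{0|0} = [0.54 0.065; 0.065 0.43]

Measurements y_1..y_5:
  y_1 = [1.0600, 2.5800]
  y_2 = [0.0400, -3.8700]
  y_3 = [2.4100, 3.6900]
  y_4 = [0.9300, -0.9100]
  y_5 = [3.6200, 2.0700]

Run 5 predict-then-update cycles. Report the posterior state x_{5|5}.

x_post = [2.4100, 0.7747]

step 1: x^-=[1.9794, -0.1046]  P^-=[0.7206 -0.1051; -0.1051 0.6810]  S=[1.0169 0.1638; 0.1638 1.1358]  K=[0.6933 -0.0910; -0.0034 0.5853]  nu=[-0.8891, 2.3679]  x^+=[1.1475, 1.2843]  P^+=[0.2431 -0.1087; -0.1087 0.2926]
step 2: x^-=[0.7975, 1.0939]  P^-=[0.5256 -0.2048; -0.2048 0.5897]  S=[0.7564 0.0018; 0.0018 1.0077]  K=[0.6166 -0.1209; -0.0460 0.5528]  nu=[-1.0747, -5.0914]  x^+=[0.7503, -1.6714]  P^+=[0.2235 -0.1166; -0.1166 0.2803]
step 3: x^-=[1.0488, -1.6703]  P^-=[0.5112 -0.2075; -0.2075 0.5800]  S=[0.7397 -0.0061; -0.0061 0.9967]  K=[0.6088 -0.1224; -0.0486 0.5483]  nu=[1.8456, 5.1925]  x^+=[1.5369, 1.0872]  P^+=[0.2212 -0.1167; -0.1167 0.2783]
step 4: x^-=[1.2010, 0.8638]  P^-=[0.5092 -0.2069; -0.2069 0.5782]  S=[0.7378 -0.0064; -0.0064 0.9950]  K=[0.6078 -0.1222; -0.0485 0.5475]  nu=[-0.5215, -1.9659]  x^+=[1.1243, -0.1873]  P^+=[0.2209 -0.1165; -0.1165 0.2779]
step 5: x^-=[1.0849, -0.3016]  P^-=[0.5088 -0.2066; -0.2066 0.5778]  S=[0.7375 -0.0062; -0.0062 0.9947]  K=[0.6076 -0.1221; -0.0483 0.5473]  nu=[2.6226, 2.1980]  x^+=[2.4100, 0.7747]  P^+=[0.2208 -0.1164; -0.1164 0.2778]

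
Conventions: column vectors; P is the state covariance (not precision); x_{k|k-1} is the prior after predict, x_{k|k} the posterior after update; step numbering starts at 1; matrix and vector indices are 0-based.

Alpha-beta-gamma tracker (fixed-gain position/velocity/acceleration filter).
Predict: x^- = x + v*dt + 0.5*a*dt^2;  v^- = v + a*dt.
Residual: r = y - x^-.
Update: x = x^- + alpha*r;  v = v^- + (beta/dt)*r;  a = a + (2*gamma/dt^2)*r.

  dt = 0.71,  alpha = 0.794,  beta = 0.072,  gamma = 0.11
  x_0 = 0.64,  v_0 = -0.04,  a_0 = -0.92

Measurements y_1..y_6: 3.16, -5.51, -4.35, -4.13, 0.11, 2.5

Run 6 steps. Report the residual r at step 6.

resid = 6.8685

step 1: x_pred=0.3797  r=2.7803  x^+=2.5873  v^+=-0.4113  a^+=0.2934
step 2: x_pred=2.3692  r=-7.8792  x^+=-3.8869  v^+=-1.0020  a^+=-3.1453
step 3: x_pred=-5.3911  r=1.0411  x^+=-4.5645  v^+=-3.1296  a^+=-2.6909
step 4: x_pred=-7.4647  r=3.3347  x^+=-4.8169  v^+=-4.7020  a^+=-1.2356
step 5: x_pred=-8.4668  r=8.5768  x^+=-1.6568  v^+=-4.7095  a^+=2.5075
step 6: x_pred=-4.3685  r=6.8685  x^+=1.0851  v^+=-2.2327  a^+=5.5051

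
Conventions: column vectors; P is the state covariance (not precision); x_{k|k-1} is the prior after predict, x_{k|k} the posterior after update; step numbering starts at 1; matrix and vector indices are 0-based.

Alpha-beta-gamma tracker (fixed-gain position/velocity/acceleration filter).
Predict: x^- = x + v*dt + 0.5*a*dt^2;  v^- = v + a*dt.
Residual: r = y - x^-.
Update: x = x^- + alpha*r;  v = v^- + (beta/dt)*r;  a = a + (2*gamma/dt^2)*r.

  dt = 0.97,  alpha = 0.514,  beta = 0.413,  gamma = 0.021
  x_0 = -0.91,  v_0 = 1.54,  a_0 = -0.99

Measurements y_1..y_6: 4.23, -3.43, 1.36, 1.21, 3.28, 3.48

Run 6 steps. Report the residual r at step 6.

resid = 2.5947

step 1: x_pred=0.1181  r=4.1119  x^+=2.2316  v^+=2.3305  a^+=-0.8065
step 2: x_pred=4.1127  r=-7.5427  x^+=0.2358  v^+=-1.6633  a^+=-1.1431
step 3: x_pred=-1.9154  r=3.2754  x^+=-0.2319  v^+=-1.3776  a^+=-0.9969
step 4: x_pred=-2.0371  r=3.2471  x^+=-0.3681  v^+=-0.9621  a^+=-0.8520
step 5: x_pred=-1.7021  r=4.9821  x^+=0.8587  v^+=0.3328  a^+=-0.6296
step 6: x_pred=0.8853  r=2.5947  x^+=2.2190  v^+=0.8268  a^+=-0.5138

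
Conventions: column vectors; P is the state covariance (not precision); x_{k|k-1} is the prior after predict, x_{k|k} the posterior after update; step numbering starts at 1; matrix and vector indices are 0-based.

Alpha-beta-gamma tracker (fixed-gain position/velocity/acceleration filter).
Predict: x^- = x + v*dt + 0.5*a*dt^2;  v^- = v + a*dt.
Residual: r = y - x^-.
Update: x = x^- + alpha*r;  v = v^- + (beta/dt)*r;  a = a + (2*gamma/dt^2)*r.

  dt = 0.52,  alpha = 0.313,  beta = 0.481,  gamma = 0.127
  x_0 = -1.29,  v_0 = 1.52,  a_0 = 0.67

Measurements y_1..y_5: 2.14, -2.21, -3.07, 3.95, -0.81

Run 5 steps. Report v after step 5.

step 1: x_pred=-0.4090  r=2.5490  x^+=0.3888  v^+=4.2262  a^+=3.0644
step 2: x_pred=3.0008  r=-5.2108  x^+=1.3698  v^+=0.9998  a^+=-1.8303
step 3: x_pred=1.6422  r=-4.7122  x^+=0.1673  v^+=-4.3108  a^+=-6.2567
step 4: x_pred=-2.9202  r=6.8702  x^+=-0.7699  v^+=-1.2094  a^+=0.1968
step 5: x_pred=-1.3721  r=0.5621  x^+=-1.1962  v^+=-0.5871  a^+=0.7248

v_post = -0.5871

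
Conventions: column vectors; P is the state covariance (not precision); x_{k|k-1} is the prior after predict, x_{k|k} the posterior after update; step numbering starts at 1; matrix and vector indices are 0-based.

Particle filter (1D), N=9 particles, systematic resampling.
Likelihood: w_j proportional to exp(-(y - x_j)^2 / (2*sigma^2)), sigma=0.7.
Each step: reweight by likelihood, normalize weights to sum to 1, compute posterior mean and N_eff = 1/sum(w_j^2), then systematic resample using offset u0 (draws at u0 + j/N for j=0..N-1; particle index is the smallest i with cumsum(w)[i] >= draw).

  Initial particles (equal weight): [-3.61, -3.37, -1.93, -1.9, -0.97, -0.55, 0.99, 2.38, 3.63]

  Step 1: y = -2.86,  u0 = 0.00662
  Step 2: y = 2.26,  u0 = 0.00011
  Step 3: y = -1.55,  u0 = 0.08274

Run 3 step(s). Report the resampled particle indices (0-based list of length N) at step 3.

step 1: w=[0.2602, 0.3543, 0.1911, 0.1804, 0.0121, 0.0020, 0.0000, 0.0000, 0.0000]  mean=-2.8575  Neff=3.8109  idx=[0, 0, 0, 1, 1, 1, 2, 2, 3]
step 2: w=[0.0000, 0.0000, 0.0000, 0.0000, 0.0000, 0.0000, 0.3038, 0.3038, 0.3923]  mean=-1.9182  Neff=2.9537  idx=[6, 6, 6, 7, 7, 7, 8, 8, 8]
step 3: w=[0.1103, 0.1103, 0.1103, 0.1103, 0.1103, 0.1103, 0.1128, 0.1128, 0.1128]  mean=-1.9199  Neff=8.9990  idx=[0, 1, 2, 3, 4, 5, 6, 7, 8]

resampled_idx = [0, 1, 2, 3, 4, 5, 6, 7, 8]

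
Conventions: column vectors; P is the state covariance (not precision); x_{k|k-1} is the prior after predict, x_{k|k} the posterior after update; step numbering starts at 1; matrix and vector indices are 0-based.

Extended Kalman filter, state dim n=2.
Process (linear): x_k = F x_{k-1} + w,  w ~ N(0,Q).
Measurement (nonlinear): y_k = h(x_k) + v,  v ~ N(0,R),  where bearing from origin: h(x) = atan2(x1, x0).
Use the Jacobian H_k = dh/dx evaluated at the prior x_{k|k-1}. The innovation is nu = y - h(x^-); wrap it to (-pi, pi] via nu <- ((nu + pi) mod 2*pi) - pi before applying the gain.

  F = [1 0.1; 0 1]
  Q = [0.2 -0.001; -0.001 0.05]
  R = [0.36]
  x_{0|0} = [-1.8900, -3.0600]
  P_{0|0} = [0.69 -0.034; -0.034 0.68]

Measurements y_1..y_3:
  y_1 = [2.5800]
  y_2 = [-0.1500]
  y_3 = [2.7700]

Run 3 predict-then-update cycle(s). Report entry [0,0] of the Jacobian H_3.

H_jac[0,0] = 0.1805

step 1: x^-=[-2.1960, -3.0600]  P^-=[0.8900 0.0330; 0.0330 0.7300]  H_jac=[0.2157 -0.1548]  S=[0.4167]  K=[0.4485; -0.2541]  nu=[-1.5099]  x^+=[-2.8731, -2.6763]  P^+=[0.8062 0.0805; 0.0805 0.7031]
step 2: x^-=[-3.1408, -2.6763]  P^-=[1.0293 0.1498; 0.1498 0.7531]  H_jac=[0.1572 -0.1845]  S=[0.4024]  K=[0.3334; -0.2867]  nu=[2.2859]  x^+=[-2.3786, -3.3317]  P^+=[0.9846 0.1883; 0.1883 0.7200]
step 3: x^-=[-2.7118, -3.3317]  P^-=[1.2294 0.2593; 0.2593 0.7700]  H_jac=[0.1805 -0.1469]  S=[0.4029]  K=[0.4563; -0.1646]  nu=[-1.2592]  x^+=[-3.2864, -3.1244]  P^+=[1.1455 0.2895; 0.2895 0.7591]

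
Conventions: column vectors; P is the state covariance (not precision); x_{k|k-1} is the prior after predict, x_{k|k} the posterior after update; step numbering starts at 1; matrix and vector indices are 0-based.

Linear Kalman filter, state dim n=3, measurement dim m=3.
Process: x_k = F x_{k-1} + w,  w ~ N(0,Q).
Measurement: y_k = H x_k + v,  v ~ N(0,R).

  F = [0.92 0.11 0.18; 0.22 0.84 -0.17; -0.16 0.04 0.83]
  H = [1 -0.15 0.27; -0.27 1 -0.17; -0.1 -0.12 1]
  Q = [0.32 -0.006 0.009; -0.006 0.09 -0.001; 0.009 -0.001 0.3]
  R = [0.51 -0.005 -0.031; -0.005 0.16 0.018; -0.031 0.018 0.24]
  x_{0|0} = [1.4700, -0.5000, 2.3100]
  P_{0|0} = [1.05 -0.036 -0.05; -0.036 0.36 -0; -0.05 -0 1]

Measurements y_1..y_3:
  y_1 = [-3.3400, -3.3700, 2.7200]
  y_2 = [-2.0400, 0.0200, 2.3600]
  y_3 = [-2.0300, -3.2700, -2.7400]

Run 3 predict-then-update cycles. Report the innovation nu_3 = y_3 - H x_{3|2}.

step 1: x^-=[1.7132, -0.4893, 1.6621]  P^-=[1.2216 0.1863 -0.0320; 0.1863 0.4142 -0.1729; -0.0320 -0.1729 1.0301]  S=[1.7569 -0.2937 0.1133; -0.2937 0.6482 -0.3548; 0.1133 -0.3548 1.3407]  K=[0.6857 -0.0071 -0.1915; 0.1570 0.6689 -0.0162; 0.0951 -0.0638 0.7613]  nu=[-5.5754, -2.1356, 1.1705]  x^+=[-2.3185, -2.8121, 2.1592]  P^+=[0.3743 0.0898 -0.0191; 0.0898 0.1350 0.0285; -0.0191 0.0285 0.1801]
step 2: x^-=[-2.0537, -3.2393, 2.0506]  P^-=[0.6572 0.1543 -0.0281; 0.1543 0.2351 -0.0307; -0.0281 -0.0307 0.4397]  S=[1.1456 -0.0796 -0.0117; -0.0796 0.3802 -0.1018; -0.0117 -0.1018 0.7064]  K=[0.5473 0.0271 -0.1461; 0.1342 0.5439 -0.0246; 0.0844 -0.0729 0.6226]  nu=[-1.0258, 3.0534, -0.2847]  x^+=[-2.4908, -1.7091, 1.5642]  P^+=[0.2985 0.0774 -0.0124; 0.0774 0.1103 0.0207; -0.0124 0.0207 0.1467]
step 3: x^-=[-2.1980, -2.2496, 1.6284]  P^-=[0.5911 0.1260 -0.0181; 0.1260 0.2102 -0.0265; -0.0181 -0.0265 0.4126]  S=[1.0905 -0.0874 -0.0009; -0.0874 0.3645 -0.0924; -0.0009 -0.0924 0.6745]  K=[0.5207 0.0069 -0.1352; 0.1216 0.5187 -0.0242; 0.0835 -0.0775 0.6086]  nu=[-0.6091, -1.3371, -4.8582]  x^+=[-1.8674, -2.8997, -1.2753]  P^+=[0.2834 0.0706 -0.0117; 0.0706 0.1043 0.0193; -0.0117 0.0193 0.1432]

innov = [-0.6091, -1.3371, -4.8582]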